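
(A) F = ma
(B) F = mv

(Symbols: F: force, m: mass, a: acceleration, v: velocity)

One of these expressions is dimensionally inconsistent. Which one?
(B)

(A) F = ma: LHS [L M T^-2], RHS [L M T^-2] ✓
(B) F = mv: LHS [L M T^-2], RHS [L M T^-1] ✗

Expression (B) F = mv is dimensionally incorrect.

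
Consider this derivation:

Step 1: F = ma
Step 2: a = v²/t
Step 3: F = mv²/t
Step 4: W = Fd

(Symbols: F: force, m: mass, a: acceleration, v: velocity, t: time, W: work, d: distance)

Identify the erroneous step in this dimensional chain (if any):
Step 2

Step 1: F = ma → LHS [L M T^-2], RHS [L M T^-2] ✓
Step 2: a = v²/t → LHS [L T^-2], RHS [L^2 T^-3] ✗

The first dimensional inconsistency appears in step 2: a = v²/t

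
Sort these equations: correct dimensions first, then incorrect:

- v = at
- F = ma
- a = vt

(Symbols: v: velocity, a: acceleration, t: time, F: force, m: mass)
Dimensionally correct: v = at, F = ma
Dimensionally incorrect: a = vt
Ordered (correct first, then incorrect): v = at, F = ma, a = vt

- v = at: LHS [L T^-1], RHS [L T^-1] → correct ✓
- F = ma: LHS [L M T^-2], RHS [L M T^-2] → correct ✓
- a = vt: LHS [L T^-2], RHS [L] → incorrect ✗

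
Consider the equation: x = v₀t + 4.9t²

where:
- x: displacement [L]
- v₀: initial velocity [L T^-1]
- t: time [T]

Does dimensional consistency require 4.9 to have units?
Yes

x has dimensions [L], while t² alone has dimensions [T^2]. For the equation to balance, the factor 4.9 must carry dimensions [L T^-2] — it is a dimensional constant (a numerical value of a physical quantity with its units suppressed), not a pure number.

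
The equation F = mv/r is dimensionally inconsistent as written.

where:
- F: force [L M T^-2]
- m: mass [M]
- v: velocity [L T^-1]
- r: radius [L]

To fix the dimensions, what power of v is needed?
The exponent of v should be 2: F = mv^2/r

The LHS F has dimensions [L M T^-2]; v has dimensions [L T^-1].
As written, the RHS mv/r (exponent 1 on v) has dimensions [M T^-1], which does not match.
With exponent 2, the RHS mv^2/r has dimensions [L M T^-2], matching the LHS.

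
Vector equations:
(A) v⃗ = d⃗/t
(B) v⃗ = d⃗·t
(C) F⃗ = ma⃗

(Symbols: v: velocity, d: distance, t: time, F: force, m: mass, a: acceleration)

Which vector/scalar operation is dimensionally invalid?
(B) v⃗ = d⃗·t

(A) v⃗ = d⃗/t: LHS [L T^-1], RHS [L T^-1] ✓ — displacement (vector) divided by time (scalar)
(B) v⃗ = d⃗·t: LHS [L T^-1], RHS [L T] ✗ — velocity is displacement per time; should be d⃗/t
(C) F⃗ = ma⃗: LHS [L M T^-2], RHS [L M T^-2] ✓ — Force and acceleration are vectors, mass is a scalar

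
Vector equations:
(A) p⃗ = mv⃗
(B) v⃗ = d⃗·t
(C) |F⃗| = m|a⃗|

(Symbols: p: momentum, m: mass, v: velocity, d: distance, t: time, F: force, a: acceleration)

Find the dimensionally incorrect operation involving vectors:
(B) v⃗ = d⃗·t

(A) p⃗ = mv⃗: LHS [L M T^-1], RHS [L M T^-1] ✓ — mass (scalar) times velocity (vector)
(B) v⃗ = d⃗·t: LHS [L T^-1], RHS [L T] ✗ — velocity is displacement per time; should be d⃗/t
(C) |F⃗| = m|a⃗|: LHS [L M T^-2], RHS [L M T^-2] ✓ — magnitudes of vectors are scalars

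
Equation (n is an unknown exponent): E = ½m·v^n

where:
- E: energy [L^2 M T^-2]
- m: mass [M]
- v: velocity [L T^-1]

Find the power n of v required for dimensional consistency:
n = 2

E has dimensions [L^2 M T^-2]; v has dimensions [L T^-1].
The rest of the RHS has dimensions [M], so v^n must supply [L^2 T^-2].
With n = 2: ½m·v^2 has dimensions [L^2 M T^-2], matching the LHS ✓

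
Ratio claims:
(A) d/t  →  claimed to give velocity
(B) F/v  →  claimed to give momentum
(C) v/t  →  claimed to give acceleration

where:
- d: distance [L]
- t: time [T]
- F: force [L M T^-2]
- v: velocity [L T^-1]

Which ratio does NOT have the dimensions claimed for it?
(B) F/v does not give momentum

(A) d/t: [L T^-1] = velocity [L T^-1] ✓
(B) F/v: [M T^-1] ≠ momentum [L M T^-1] ✗
(C) v/t: [L T^-2] = acceleration [L T^-2] ✓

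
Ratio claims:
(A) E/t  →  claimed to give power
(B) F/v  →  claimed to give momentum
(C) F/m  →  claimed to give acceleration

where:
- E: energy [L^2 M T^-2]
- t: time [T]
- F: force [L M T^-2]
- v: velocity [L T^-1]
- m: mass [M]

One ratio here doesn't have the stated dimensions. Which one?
(B) F/v does not give momentum

(A) E/t: [L^2 M T^-3] = power [L^2 M T^-3] ✓
(B) F/v: [M T^-1] ≠ momentum [L M T^-1] ✗
(C) F/m: [L T^-2] = acceleration [L T^-2] ✓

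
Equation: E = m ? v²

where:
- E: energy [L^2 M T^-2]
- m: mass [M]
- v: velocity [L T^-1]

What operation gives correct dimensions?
multiplication (×): E = m × v²

E [L^2 M T^-2]; m [M]; v² [L^2 T^-2].
m × v² → [L^2 M T^-2] ✓
m ÷ v² → [L^-2 M T^2] ✗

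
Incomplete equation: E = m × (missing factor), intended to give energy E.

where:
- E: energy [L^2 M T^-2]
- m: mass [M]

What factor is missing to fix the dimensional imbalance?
v² (velocity squared), dimensions [L^2 T^-2]

E has dimensions [L^2 M T^-2] and m has dimensions [M].
The missing factor must have dimensions [L^2 M T^-2] / [M] = [L^2 T^-2], i.e. velocity squared (v²).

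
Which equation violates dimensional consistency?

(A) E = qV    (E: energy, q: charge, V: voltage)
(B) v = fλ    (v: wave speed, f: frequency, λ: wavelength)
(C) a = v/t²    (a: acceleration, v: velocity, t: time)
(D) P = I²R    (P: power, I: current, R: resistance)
(C) a = v/t²

The equation (C) a = v/t² is dimensionally incorrect.

LHS (a): [L T^-2]
RHS (v/t²): [L T^-3] ✗

The dimensions do not match. The other three equations balance.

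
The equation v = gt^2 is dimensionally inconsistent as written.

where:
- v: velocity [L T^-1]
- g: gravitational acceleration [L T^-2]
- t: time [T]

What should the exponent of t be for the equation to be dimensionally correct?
The exponent of t should be 1: v = gt

The LHS v has dimensions [L T^-1]; t has dimensions [T].
As written, the RHS gt^2 (exponent 2 on t) has dimensions [L], which does not match.
With exponent 1, the RHS gt has dimensions [L T^-1], matching the LHS.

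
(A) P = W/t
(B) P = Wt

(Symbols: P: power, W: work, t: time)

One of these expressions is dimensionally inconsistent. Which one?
(B)

(A) P = W/t: LHS [L^2 M T^-3], RHS [L^2 M T^-3] ✓
(B) P = Wt: LHS [L^2 M T^-3], RHS [L^2 M T^-1] ✗

Expression (B) P = Wt is dimensionally incorrect.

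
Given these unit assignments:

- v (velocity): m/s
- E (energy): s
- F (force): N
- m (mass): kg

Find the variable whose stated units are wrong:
E

The variable E (energy) should have units J, not s.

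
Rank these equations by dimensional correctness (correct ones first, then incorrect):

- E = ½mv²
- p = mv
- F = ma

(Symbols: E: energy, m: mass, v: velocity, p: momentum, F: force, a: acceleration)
Dimensionally correct: E = ½mv², p = mv, F = ma
Dimensionally incorrect: none
Ordered (correct first, then incorrect): E = ½mv², p = mv, F = ma

- E = ½mv²: LHS [L^2 M T^-2], RHS [L^2 M T^-2] → correct ✓
- p = mv: LHS [L M T^-1], RHS [L M T^-1] → correct ✓
- F = ma: LHS [L M T^-2], RHS [L M T^-2] → correct ✓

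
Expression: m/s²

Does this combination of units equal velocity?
No

The expression m/s² has dimensions [L T^-2], but velocity has dimensions [L T^-1].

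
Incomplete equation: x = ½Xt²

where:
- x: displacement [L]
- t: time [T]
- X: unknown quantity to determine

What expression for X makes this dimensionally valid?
X = a (acceleration), dimensions [L T^-2]

x has dimensions [L]; the rest of the RHS (½ t²) has dimensions [T^2].
So X must have dimensions [L T^-2] — X = a (acceleration).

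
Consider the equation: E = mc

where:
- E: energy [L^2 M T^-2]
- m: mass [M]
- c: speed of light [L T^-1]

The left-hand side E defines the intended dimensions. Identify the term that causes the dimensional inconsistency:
The right-hand side term mc

E has dimensions [L^2 M T^-2], but mc has dimensions [L M T^-1], so the term mc is dimensionally wrong for E.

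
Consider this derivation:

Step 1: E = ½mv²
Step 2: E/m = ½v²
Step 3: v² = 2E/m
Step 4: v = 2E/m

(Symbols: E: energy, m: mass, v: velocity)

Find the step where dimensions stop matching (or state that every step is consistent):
Step 4

Step 1: E = ½mv² → LHS [L^2 M T^-2], RHS [L^2 M T^-2] ✓
Step 2: E/m = ½v² → LHS [L^2 T^-2], RHS [L^2 T^-2] ✓
Step 3: v² = 2E/m → LHS [L^2 T^-2], RHS [L^2 T^-2] ✓
Step 4: v = 2E/m → LHS [L T^-1], RHS [L^2 T^-2] ✗

The first dimensional inconsistency appears in step 4: v = 2E/m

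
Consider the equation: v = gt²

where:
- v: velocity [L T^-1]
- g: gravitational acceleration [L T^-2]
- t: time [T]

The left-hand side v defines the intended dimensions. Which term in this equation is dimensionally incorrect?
The right-hand side term gt²

v has dimensions [L T^-1], but gt² has dimensions [L], so the term gt² is dimensionally wrong for v.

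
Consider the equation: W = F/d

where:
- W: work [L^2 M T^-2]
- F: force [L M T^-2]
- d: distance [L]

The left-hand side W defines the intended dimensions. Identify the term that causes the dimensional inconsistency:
The right-hand side term F/d

W has dimensions [L^2 M T^-2], but F/d has dimensions [M T^-2], so the term F/d is dimensionally wrong for W.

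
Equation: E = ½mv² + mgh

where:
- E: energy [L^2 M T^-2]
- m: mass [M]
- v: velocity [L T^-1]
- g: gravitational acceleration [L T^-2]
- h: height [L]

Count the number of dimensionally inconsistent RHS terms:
0

LHS E: [L^2 M T^-2]
- ½mv²: [L^2 M T^-2] ✓
- mgh: [L^2 M T^-2] ✓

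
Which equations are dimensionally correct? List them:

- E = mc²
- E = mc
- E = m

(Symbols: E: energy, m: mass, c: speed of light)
Dimensionally correct: E = mc²
Dimensionally incorrect: E = mc, E = m
Ordered (correct first, then incorrect): E = mc², E = mc, E = m

- E = mc²: LHS [L^2 M T^-2], RHS [L^2 M T^-2] → correct ✓
- E = mc: LHS [L^2 M T^-2], RHS [L M T^-1] → incorrect ✗
- E = m: LHS [L^2 M T^-2], RHS [M] → incorrect ✗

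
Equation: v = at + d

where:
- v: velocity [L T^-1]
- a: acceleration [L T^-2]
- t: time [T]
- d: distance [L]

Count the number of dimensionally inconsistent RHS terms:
1

LHS v: [L T^-1]
- at: [L T^-1] ✓
- d: [L] ✗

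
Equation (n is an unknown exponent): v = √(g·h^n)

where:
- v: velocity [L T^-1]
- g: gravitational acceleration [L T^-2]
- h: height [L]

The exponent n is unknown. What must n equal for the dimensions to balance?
n = 1

v has dimensions [L T^-1]; h has dimensions [L].
With n = 1: √(g·h^1) has dimensions [L T^-1], matching the LHS ✓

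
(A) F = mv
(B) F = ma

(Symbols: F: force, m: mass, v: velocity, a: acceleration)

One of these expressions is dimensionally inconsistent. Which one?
(A)

(A) F = mv: LHS [L M T^-2], RHS [L M T^-1] ✗
(B) F = ma: LHS [L M T^-2], RHS [L M T^-2] ✓

Expression (A) F = mv is dimensionally incorrect.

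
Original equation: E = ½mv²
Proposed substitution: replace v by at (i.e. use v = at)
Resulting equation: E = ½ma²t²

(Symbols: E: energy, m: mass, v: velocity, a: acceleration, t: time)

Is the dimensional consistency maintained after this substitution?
Yes

[v] = [L T^-1] and [at] = [L T^-1]. These match, so the substitution replaces a quantity by one of the same dimensions and the result E = ½ma²t² has LHS [L^2 M T^-2] vs RHS [L^2 M T^-2] — still consistent.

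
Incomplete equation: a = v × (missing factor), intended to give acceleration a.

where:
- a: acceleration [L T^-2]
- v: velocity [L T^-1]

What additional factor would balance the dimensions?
1/t (inverse time), dimensions [T^-1]

a has dimensions [L T^-2] and v has dimensions [L T^-1].
The missing factor must have dimensions [L T^-2] / [L T^-1] = [T^-1], i.e. inverse time (1/t).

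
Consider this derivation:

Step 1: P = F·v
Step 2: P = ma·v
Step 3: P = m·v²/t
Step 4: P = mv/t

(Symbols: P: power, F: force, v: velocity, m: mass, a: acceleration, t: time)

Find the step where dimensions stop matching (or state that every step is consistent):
Step 4

Step 1: P = F·v → LHS [L^2 M T^-3], RHS [L^2 M T^-3] ✓
Step 2: P = ma·v → LHS [L^2 M T^-3], RHS [L^2 M T^-3] ✓
Step 3: P = m·v²/t → LHS [L^2 M T^-3], RHS [L^2 M T^-3] ✓
Step 4: P = mv/t → LHS [L^2 M T^-3], RHS [L M T^-2] ✗

The first dimensional inconsistency appears in step 4: P = mv/t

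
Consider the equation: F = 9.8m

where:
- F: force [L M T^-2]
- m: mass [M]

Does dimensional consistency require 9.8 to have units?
Yes

F has dimensions [L M T^-2], while m alone has dimensions [M]. For the equation to balance, the factor 9.8 must carry dimensions [L T^-2] — it is a dimensional constant (a numerical value of a physical quantity with its units suppressed), not a pure number.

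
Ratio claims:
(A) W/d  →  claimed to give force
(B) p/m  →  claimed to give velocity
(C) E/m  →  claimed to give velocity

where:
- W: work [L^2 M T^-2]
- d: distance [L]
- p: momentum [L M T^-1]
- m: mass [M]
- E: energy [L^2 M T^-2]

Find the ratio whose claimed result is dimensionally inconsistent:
(C) E/m does not give velocity

(A) W/d: [L M T^-2] = force [L M T^-2] ✓
(B) p/m: [L T^-1] = velocity [L T^-1] ✓
(C) E/m: [L^2 T^-2] ≠ velocity [L T^-1] ✗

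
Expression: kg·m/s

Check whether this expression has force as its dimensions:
No

The expression kg·m/s has dimensions [L M T^-1], but force has dimensions [L M T^-2].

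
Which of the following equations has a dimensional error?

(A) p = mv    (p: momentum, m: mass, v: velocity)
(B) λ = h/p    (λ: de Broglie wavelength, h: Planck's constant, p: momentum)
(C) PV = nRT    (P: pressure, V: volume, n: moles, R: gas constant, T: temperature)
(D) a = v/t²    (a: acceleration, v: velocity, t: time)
(D) a = v/t²

The equation (D) a = v/t² is dimensionally incorrect.

LHS (a): [L T^-2]
RHS (v/t²): [L T^-3] ✗

The dimensions do not match. The other three equations balance.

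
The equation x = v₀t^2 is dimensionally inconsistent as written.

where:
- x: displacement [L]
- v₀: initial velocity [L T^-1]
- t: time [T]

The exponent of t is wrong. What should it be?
The exponent of t should be 1: x = v₀t

The LHS x has dimensions [L]; t has dimensions [T].
As written, the RHS v₀t^2 (exponent 2 on t) has dimensions [L T], which does not match.
With exponent 1, the RHS v₀t has dimensions [L], matching the LHS.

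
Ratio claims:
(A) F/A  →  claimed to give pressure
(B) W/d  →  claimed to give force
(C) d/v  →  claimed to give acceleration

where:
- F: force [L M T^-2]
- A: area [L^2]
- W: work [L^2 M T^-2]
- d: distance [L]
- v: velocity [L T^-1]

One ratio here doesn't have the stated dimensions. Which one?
(C) d/v does not give acceleration

(A) F/A: [L^-1 M T^-2] = pressure [L^-1 M T^-2] ✓
(B) W/d: [L M T^-2] = force [L M T^-2] ✓
(C) d/v: [T] ≠ acceleration [L T^-2] ✗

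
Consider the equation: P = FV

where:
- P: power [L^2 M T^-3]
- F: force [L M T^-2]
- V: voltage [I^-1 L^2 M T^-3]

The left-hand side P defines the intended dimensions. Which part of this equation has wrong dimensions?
The right-hand side term FV

P has dimensions [L^2 M T^-3], but FV has dimensions [I^-1 L^3 M^2 T^-5], so the term FV is dimensionally wrong for P.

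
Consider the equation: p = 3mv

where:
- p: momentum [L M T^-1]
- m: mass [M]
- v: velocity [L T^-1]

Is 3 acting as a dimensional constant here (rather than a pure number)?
No

p has dimensions [L M T^-1] and mv already has dimensions [L M T^-1], so the equation balances without 3 contributing any dimensions. 3 is a pure (dimensionless) number; changing or removing it would not affect dimensional consistency.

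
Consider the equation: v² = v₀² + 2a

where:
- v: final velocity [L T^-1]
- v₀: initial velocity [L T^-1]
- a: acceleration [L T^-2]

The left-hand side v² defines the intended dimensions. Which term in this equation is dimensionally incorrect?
The term 2a

Checking each RHS term against the LHS:
- v₀²: [L^2 T^-2] — matches v² [L^2 T^-2] ✓
- 2a: [L T^-2] — does NOT match v² [L^2 T^-2] ✗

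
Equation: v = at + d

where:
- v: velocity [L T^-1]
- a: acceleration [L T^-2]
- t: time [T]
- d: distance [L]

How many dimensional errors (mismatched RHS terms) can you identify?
1

LHS v: [L T^-1]
- at: [L T^-1] ✓
- d: [L] ✗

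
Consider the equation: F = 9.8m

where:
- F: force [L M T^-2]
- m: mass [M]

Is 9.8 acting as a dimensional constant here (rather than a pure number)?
Yes

F has dimensions [L M T^-2], while m alone has dimensions [M]. For the equation to balance, the factor 9.8 must carry dimensions [L T^-2] — it is a dimensional constant (a numerical value of a physical quantity with its units suppressed), not a pure number.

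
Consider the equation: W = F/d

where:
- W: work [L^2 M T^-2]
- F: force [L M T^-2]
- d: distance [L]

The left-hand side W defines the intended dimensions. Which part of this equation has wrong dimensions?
The right-hand side term F/d

W has dimensions [L^2 M T^-2], but F/d has dimensions [M T^-2], so the term F/d is dimensionally wrong for W.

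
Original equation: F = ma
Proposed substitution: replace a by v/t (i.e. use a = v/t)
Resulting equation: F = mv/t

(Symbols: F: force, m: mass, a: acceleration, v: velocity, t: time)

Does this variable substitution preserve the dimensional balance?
Yes

[a] = [L T^-2] and [v/t] = [L T^-2]. These match, so the substitution replaces a quantity by one of the same dimensions and the result F = mv/t has LHS [L M T^-2] vs RHS [L M T^-2] — still consistent.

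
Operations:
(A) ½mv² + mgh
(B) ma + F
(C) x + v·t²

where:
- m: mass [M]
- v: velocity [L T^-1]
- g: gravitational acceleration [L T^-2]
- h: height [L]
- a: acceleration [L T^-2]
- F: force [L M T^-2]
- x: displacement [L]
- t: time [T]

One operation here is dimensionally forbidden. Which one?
(C) x + v·t²

(A) ½mv² + mgh: ½mv² [L^2 M T^-2] and mgh [L^2 M T^-2] — same dimensions ✓
(B) ma + F: ma [L M T^-2] and F [L M T^-2] — same dimensions ✓
(C) x + v·t²: x [L] and v·t² [L T] — different dimensions cannot be added/subtracted ✗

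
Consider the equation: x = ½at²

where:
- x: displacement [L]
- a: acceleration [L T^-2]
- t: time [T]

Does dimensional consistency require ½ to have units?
No

x has dimensions [L] and at² already has dimensions [L], so the equation balances without ½ contributing any dimensions. ½ is a pure (dimensionless) number; changing or removing it would not affect dimensional consistency.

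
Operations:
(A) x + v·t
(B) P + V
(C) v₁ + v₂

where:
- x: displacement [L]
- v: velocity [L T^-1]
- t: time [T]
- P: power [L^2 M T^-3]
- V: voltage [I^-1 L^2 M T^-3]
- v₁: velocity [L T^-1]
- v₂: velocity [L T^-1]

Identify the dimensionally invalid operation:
(B) P + V

(A) x + v·t: x [L] and v·t [L] — same dimensions ✓
(B) P + V: P [L^2 M T^-3] and V [I^-1 L^2 M T^-3] — different dimensions cannot be added/subtracted ✗
(C) v₁ + v₂: v₁ [L T^-1] and v₂ [L T^-1] — same dimensions ✓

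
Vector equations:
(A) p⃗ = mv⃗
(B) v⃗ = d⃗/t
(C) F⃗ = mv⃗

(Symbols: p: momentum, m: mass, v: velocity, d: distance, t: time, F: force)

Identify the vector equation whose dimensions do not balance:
(C) F⃗ = mv⃗

(A) p⃗ = mv⃗: LHS [L M T^-1], RHS [L M T^-1] ✓ — mass (scalar) times velocity (vector)
(B) v⃗ = d⃗/t: LHS [L T^-1], RHS [L T^-1] ✓ — displacement (vector) divided by time (scalar)
(C) F⃗ = mv⃗: LHS [L M T^-2], RHS [L M T^-1] ✗ — mass times velocity is momentum, not force; should be ma⃗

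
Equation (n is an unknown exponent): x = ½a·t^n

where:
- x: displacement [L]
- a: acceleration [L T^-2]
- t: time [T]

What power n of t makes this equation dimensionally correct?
n = 2

x has dimensions [L]; t has dimensions [T].
The rest of the RHS has dimensions [L T^-2], so t^n must supply [T^2].
With n = 2: ½a·t^2 has dimensions [L], matching the LHS ✓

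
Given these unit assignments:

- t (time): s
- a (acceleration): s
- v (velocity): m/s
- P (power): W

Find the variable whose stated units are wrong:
a

The variable a (acceleration) should have units m/s², not s.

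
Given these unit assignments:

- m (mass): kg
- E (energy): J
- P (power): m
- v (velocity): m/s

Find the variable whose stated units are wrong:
P

The variable P (power) should have units W, not m.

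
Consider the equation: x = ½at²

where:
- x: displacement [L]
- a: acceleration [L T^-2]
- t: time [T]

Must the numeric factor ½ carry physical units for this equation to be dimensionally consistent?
No

x has dimensions [L] and at² already has dimensions [L], so the equation balances without ½ contributing any dimensions. ½ is a pure (dimensionless) number; changing or removing it would not affect dimensional consistency.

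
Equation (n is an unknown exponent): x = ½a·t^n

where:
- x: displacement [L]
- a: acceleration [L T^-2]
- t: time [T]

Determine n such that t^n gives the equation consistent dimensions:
n = 2

x has dimensions [L]; t has dimensions [T].
The rest of the RHS has dimensions [L T^-2], so t^n must supply [T^2].
With n = 2: ½a·t^2 has dimensions [L], matching the LHS ✓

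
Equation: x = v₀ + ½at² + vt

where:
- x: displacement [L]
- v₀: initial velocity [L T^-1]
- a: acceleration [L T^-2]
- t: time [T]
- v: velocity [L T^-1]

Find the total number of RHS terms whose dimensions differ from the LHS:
1

LHS x: [L]
- v₀: [L T^-1] ✗
- ½at²: [L] ✓
- vt: [L] ✓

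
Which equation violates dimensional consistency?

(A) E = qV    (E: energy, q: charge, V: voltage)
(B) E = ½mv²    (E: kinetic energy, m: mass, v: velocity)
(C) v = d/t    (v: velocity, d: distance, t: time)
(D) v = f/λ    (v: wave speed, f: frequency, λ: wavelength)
(D) v = f/λ

The equation (D) v = f/λ is dimensionally incorrect.

LHS (v): [L T^-1]
RHS (f/λ): [L^-1 T^-1] ✗

The dimensions do not match. The other three equations balance.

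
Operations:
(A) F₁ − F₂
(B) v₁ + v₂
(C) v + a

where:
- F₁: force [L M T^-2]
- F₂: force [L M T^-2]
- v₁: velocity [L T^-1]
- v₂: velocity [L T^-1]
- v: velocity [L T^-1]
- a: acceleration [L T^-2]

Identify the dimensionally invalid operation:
(C) v + a

(A) F₁ − F₂: F₁ [L M T^-2] and F₂ [L M T^-2] — same dimensions ✓
(B) v₁ + v₂: v₁ [L T^-1] and v₂ [L T^-1] — same dimensions ✓
(C) v + a: v [L T^-1] and a [L T^-2] — different dimensions cannot be added/subtracted ✗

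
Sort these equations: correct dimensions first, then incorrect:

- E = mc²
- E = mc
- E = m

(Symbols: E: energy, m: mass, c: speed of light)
Dimensionally correct: E = mc²
Dimensionally incorrect: E = mc, E = m
Ordered (correct first, then incorrect): E = mc², E = mc, E = m

- E = mc²: LHS [L^2 M T^-2], RHS [L^2 M T^-2] → correct ✓
- E = mc: LHS [L^2 M T^-2], RHS [L M T^-1] → incorrect ✗
- E = m: LHS [L^2 M T^-2], RHS [M] → incorrect ✗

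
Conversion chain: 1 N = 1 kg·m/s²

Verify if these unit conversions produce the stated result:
The chain is correct (no errors).

Correct: Newton is defined as kg·m/s²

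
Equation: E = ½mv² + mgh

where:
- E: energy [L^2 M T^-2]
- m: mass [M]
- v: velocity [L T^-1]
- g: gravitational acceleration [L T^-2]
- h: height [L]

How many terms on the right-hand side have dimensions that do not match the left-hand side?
0

LHS E: [L^2 M T^-2]
- ½mv²: [L^2 M T^-2] ✓
- mgh: [L^2 M T^-2] ✓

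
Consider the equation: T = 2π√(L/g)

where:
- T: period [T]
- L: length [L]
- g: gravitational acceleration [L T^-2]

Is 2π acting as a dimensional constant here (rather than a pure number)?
No

T has dimensions [T] and √(L/g) already has dimensions [T], so the equation balances without 2π contributing any dimensions. 2π is a pure (dimensionless) number; changing or removing it would not affect dimensional consistency.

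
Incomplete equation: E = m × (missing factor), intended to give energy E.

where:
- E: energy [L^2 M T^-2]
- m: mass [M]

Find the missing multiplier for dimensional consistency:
v² (velocity squared), dimensions [L^2 T^-2]

E has dimensions [L^2 M T^-2] and m has dimensions [M].
The missing factor must have dimensions [L^2 M T^-2] / [M] = [L^2 T^-2], i.e. velocity squared (v²).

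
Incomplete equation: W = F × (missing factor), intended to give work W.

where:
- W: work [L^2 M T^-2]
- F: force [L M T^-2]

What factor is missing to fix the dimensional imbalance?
d (distance), dimensions [L]

W has dimensions [L^2 M T^-2] and F has dimensions [L M T^-2].
The missing factor must have dimensions [L^2 M T^-2] / [L M T^-2] = [L], i.e. distance (d).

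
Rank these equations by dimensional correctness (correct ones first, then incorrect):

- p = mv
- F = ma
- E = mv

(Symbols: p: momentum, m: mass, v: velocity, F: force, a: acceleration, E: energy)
Dimensionally correct: p = mv, F = ma
Dimensionally incorrect: E = mv
Ordered (correct first, then incorrect): p = mv, F = ma, E = mv

- p = mv: LHS [L M T^-1], RHS [L M T^-1] → correct ✓
- F = ma: LHS [L M T^-2], RHS [L M T^-2] → correct ✓
- E = mv: LHS [L^2 M T^-2], RHS [L M T^-1] → incorrect ✗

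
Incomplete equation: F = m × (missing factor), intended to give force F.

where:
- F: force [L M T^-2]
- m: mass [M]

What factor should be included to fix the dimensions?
a (acceleration), dimensions [L T^-2]

F has dimensions [L M T^-2] and m has dimensions [M].
The missing factor must have dimensions [L M T^-2] / [M] = [L T^-2], i.e. acceleration (a).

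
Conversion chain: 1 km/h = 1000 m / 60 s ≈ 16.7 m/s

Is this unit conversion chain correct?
The chain is incorrect (it contains an error).

Incorrect: 1 h = 3600 s, not 60 s (1 km/h ≈ 0.278 m/s)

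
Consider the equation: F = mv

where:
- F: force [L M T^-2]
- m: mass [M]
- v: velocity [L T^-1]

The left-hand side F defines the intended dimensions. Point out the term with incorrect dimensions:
The right-hand side term mv

F has dimensions [L M T^-2], but mv has dimensions [L M T^-1], so the term mv is dimensionally wrong for F.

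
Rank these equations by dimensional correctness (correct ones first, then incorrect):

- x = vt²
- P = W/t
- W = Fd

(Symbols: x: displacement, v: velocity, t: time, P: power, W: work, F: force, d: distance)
Dimensionally correct: P = W/t, W = Fd
Dimensionally incorrect: x = vt²
Ordered (correct first, then incorrect): P = W/t, W = Fd, x = vt²

- x = vt²: LHS [L], RHS [L T] → incorrect ✗
- P = W/t: LHS [L^2 M T^-3], RHS [L^2 M T^-3] → correct ✓
- W = Fd: LHS [L^2 M T^-2], RHS [L^2 M T^-2] → correct ✓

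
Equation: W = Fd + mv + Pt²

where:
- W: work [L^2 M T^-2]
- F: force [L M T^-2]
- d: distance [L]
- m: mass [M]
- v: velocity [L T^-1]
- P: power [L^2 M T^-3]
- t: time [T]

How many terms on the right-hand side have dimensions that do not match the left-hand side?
2

LHS W: [L^2 M T^-2]
- Fd: [L^2 M T^-2] ✓
- mv: [L M T^-1] ✗
- Pt²: [L^2 M T^-1] ✗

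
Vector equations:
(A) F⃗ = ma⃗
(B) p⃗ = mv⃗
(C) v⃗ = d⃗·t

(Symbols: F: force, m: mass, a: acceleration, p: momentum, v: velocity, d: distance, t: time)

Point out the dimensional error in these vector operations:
(C) v⃗ = d⃗·t

(A) F⃗ = ma⃗: LHS [L M T^-2], RHS [L M T^-2] ✓ — Force and acceleration are vectors, mass is a scalar
(B) p⃗ = mv⃗: LHS [L M T^-1], RHS [L M T^-1] ✓ — mass (scalar) times velocity (vector)
(C) v⃗ = d⃗·t: LHS [L T^-1], RHS [L T] ✗ — velocity is displacement per time; should be d⃗/t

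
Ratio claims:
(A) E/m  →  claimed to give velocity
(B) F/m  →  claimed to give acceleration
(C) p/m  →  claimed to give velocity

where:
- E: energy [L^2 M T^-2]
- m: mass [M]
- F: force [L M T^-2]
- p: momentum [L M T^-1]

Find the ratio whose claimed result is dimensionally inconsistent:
(A) E/m does not give velocity

(A) E/m: [L^2 T^-2] ≠ velocity [L T^-1] ✗
(B) F/m: [L T^-2] = acceleration [L T^-2] ✓
(C) p/m: [L T^-1] = velocity [L T^-1] ✓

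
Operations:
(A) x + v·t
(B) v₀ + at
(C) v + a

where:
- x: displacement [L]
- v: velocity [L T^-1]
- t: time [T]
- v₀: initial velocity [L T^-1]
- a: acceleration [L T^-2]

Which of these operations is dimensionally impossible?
(C) v + a

(A) x + v·t: x [L] and v·t [L] — same dimensions ✓
(B) v₀ + at: v₀ [L T^-1] and at [L T^-1] — same dimensions ✓
(C) v + a: v [L T^-1] and a [L T^-2] — different dimensions cannot be added/subtracted ✗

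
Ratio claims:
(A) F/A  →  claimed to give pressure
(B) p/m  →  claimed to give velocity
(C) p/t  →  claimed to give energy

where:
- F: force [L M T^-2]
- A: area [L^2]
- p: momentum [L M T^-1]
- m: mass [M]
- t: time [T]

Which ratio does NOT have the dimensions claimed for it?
(C) p/t does not give energy

(A) F/A: [L^-1 M T^-2] = pressure [L^-1 M T^-2] ✓
(B) p/m: [L T^-1] = velocity [L T^-1] ✓
(C) p/t: [L M T^-2] ≠ energy [L^2 M T^-2] ✗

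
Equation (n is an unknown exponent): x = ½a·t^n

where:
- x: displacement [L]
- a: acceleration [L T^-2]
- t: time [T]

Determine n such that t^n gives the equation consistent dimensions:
n = 2

x has dimensions [L]; t has dimensions [T].
The rest of the RHS has dimensions [L T^-2], so t^n must supply [T^2].
With n = 2: ½a·t^2 has dimensions [L], matching the LHS ✓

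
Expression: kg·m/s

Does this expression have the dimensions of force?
No

The expression kg·m/s has dimensions [L M T^-1], but force has dimensions [L M T^-2].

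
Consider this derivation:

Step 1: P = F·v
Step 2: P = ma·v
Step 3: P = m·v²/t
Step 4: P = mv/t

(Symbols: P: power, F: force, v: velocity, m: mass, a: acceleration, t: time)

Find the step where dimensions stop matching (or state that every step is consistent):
Step 4

Step 1: P = F·v → LHS [L^2 M T^-3], RHS [L^2 M T^-3] ✓
Step 2: P = ma·v → LHS [L^2 M T^-3], RHS [L^2 M T^-3] ✓
Step 3: P = m·v²/t → LHS [L^2 M T^-3], RHS [L^2 M T^-3] ✓
Step 4: P = mv/t → LHS [L^2 M T^-3], RHS [L M T^-2] ✗

The first dimensional inconsistency appears in step 4: P = mv/t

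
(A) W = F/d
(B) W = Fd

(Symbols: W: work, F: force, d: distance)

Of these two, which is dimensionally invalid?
(A)

(A) W = F/d: LHS [L^2 M T^-2], RHS [M T^-2] ✗
(B) W = Fd: LHS [L^2 M T^-2], RHS [L^2 M T^-2] ✓

Expression (A) W = F/d is dimensionally incorrect.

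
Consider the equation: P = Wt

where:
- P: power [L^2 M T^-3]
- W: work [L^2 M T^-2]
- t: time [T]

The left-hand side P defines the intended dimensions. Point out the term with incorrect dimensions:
The right-hand side term Wt

P has dimensions [L^2 M T^-3], but Wt has dimensions [L^2 M T^-1], so the term Wt is dimensionally wrong for P.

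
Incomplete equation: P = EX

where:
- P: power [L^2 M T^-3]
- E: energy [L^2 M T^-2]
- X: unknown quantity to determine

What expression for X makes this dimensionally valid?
X = f (inverse time / frequency (1/t)), dimensions [T^-1]

P has dimensions [L^2 M T^-3]; the rest of the RHS (E) has dimensions [L^2 M T^-2].
So X must have dimensions [T^-1] — X = f (inverse time / frequency (1/t)).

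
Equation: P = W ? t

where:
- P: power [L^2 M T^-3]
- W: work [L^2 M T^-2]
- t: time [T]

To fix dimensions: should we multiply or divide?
division (÷): P = W ÷ t

P [L^2 M T^-3]; W [L^2 M T^-2]; t [T].
W × t → [L^2 M T^-1] ✗
W ÷ t → [L^2 M T^-3] ✓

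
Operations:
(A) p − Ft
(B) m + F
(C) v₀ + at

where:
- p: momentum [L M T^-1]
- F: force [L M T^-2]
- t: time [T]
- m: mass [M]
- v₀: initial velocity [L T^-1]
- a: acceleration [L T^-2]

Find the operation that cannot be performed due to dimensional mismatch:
(B) m + F

(A) p − Ft: p [L M T^-1] and Ft [L M T^-1] — same dimensions ✓
(B) m + F: m [M] and F [L M T^-2] — different dimensions cannot be added/subtracted ✗
(C) v₀ + at: v₀ [L T^-1] and at [L T^-1] — same dimensions ✓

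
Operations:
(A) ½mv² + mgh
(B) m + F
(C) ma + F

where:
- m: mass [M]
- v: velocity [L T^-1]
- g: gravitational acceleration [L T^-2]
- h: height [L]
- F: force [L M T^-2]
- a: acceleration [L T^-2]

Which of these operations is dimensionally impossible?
(B) m + F

(A) ½mv² + mgh: ½mv² [L^2 M T^-2] and mgh [L^2 M T^-2] — same dimensions ✓
(B) m + F: m [M] and F [L M T^-2] — different dimensions cannot be added/subtracted ✗
(C) ma + F: ma [L M T^-2] and F [L M T^-2] — same dimensions ✓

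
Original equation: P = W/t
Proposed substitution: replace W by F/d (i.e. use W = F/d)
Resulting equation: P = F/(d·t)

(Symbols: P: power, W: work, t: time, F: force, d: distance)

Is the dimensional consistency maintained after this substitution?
No

[W] = [L^2 M T^-2] and [F/d] = [M T^-2]. These differ, so the substitution replaces a quantity by one of different dimensions and the result P = F/(d·t) has LHS [L^2 M T^-3] vs RHS [M T^-3] — inconsistent.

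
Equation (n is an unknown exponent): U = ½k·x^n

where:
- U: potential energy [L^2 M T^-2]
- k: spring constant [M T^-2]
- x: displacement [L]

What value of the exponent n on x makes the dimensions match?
n = 2

U has dimensions [L^2 M T^-2]; x has dimensions [L].
The rest of the RHS has dimensions [M T^-2], so x^n must supply [L^2].
With n = 2: ½k·x^2 has dimensions [L^2 M T^-2], matching the LHS ✓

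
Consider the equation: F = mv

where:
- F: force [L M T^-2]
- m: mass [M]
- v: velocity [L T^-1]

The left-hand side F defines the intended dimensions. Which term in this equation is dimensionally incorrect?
The right-hand side term mv

F has dimensions [L M T^-2], but mv has dimensions [L M T^-1], so the term mv is dimensionally wrong for F.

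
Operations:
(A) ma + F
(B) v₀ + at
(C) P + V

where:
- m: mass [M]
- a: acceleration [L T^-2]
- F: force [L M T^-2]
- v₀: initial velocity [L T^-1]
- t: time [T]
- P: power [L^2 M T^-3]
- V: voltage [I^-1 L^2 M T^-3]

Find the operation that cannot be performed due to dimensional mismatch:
(C) P + V

(A) ma + F: ma [L M T^-2] and F [L M T^-2] — same dimensions ✓
(B) v₀ + at: v₀ [L T^-1] and at [L T^-1] — same dimensions ✓
(C) P + V: P [L^2 M T^-3] and V [I^-1 L^2 M T^-3] — different dimensions cannot be added/subtracted ✗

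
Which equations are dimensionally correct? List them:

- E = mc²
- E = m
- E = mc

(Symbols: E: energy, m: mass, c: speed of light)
Dimensionally correct: E = mc²
Dimensionally incorrect: E = m, E = mc
Ordered (correct first, then incorrect): E = mc², E = m, E = mc

- E = mc²: LHS [L^2 M T^-2], RHS [L^2 M T^-2] → correct ✓
- E = m: LHS [L^2 M T^-2], RHS [M] → incorrect ✗
- E = mc: LHS [L^2 M T^-2], RHS [L M T^-1] → incorrect ✗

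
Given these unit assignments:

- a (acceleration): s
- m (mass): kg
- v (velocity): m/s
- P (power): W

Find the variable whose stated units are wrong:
a

The variable a (acceleration) should have units m/s², not s.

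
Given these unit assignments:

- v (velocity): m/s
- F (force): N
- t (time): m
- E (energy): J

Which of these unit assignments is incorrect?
t

The variable t (time) should have units s, not m.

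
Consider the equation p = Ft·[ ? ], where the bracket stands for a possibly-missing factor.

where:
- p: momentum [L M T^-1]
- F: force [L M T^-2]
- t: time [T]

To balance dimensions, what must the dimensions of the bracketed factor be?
Nothing is missing — the bracketed factor must be dimensionless.

p has dimensions [L M T^-1] and Ft already has dimensions [L M T^-1], so p = Ft is dimensionally complete.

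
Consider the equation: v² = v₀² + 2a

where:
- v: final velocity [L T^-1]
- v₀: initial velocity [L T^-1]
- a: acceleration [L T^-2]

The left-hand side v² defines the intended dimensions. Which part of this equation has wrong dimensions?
The term 2a

Checking each RHS term against the LHS:
- v₀²: [L^2 T^-2] — matches v² [L^2 T^-2] ✓
- 2a: [L T^-2] — does NOT match v² [L^2 T^-2] ✗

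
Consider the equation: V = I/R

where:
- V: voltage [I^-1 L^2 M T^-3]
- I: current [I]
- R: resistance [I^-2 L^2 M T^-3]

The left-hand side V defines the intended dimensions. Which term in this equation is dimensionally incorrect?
The right-hand side term I/R

V has dimensions [I^-1 L^2 M T^-3], but I/R has dimensions [I^3 L^-2 M^-1 T^3], so the term I/R is dimensionally wrong for V.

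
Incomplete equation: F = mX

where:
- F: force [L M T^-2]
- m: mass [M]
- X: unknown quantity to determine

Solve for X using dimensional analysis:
X = a (acceleration), dimensions [L T^-2]

F has dimensions [L M T^-2]; the rest of the RHS (m) has dimensions [M].
So X must have dimensions [L T^-2] — X = a (acceleration).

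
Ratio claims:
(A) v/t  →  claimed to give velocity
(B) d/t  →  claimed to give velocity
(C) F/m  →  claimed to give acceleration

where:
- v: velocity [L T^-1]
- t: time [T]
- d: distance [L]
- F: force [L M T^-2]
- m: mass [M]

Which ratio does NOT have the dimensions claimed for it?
(A) v/t does not give velocity

(A) v/t: [L T^-2] ≠ velocity [L T^-1] ✗
(B) d/t: [L T^-1] = velocity [L T^-1] ✓
(C) F/m: [L T^-2] = acceleration [L T^-2] ✓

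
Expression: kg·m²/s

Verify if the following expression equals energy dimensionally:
No

The expression kg·m²/s has dimensions [L^2 M T^-1], but energy has dimensions [L^2 M T^-2].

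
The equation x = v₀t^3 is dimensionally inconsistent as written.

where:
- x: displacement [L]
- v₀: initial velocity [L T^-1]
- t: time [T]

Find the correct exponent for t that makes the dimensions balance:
The exponent of t should be 1: x = v₀t

The LHS x has dimensions [L]; t has dimensions [T].
As written, the RHS v₀t^3 (exponent 3 on t) has dimensions [L T^2], which does not match.
With exponent 1, the RHS v₀t has dimensions [L], matching the LHS.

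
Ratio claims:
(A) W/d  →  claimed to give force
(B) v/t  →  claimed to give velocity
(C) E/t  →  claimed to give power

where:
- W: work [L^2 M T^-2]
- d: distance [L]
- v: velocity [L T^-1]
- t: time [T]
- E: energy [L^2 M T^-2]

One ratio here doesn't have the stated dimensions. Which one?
(B) v/t does not give velocity

(A) W/d: [L M T^-2] = force [L M T^-2] ✓
(B) v/t: [L T^-2] ≠ velocity [L T^-1] ✗
(C) E/t: [L^2 M T^-3] = power [L^2 M T^-3] ✓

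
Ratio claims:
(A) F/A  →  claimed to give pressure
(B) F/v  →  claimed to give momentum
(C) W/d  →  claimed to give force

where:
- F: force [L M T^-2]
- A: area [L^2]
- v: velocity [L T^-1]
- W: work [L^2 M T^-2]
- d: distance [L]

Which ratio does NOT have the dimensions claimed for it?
(B) F/v does not give momentum

(A) F/A: [L^-1 M T^-2] = pressure [L^-1 M T^-2] ✓
(B) F/v: [M T^-1] ≠ momentum [L M T^-1] ✗
(C) W/d: [L M T^-2] = force [L M T^-2] ✓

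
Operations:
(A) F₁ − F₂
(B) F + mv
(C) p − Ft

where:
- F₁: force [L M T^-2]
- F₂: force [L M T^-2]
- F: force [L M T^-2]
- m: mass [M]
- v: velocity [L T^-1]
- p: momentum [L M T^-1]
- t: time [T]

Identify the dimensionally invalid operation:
(B) F + mv

(A) F₁ − F₂: F₁ [L M T^-2] and F₂ [L M T^-2] — same dimensions ✓
(B) F + mv: F [L M T^-2] and mv [L M T^-1] — different dimensions cannot be added/subtracted ✗
(C) p − Ft: p [L M T^-1] and Ft [L M T^-1] — same dimensions ✓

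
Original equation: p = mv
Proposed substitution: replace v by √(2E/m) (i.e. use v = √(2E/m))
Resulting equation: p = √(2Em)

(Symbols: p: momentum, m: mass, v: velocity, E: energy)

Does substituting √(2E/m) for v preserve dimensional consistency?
Yes

[v] = [L T^-1] and [√(2E/m)] = [L T^-1]. These match, so the substitution replaces a quantity by one of the same dimensions and the result p = √(2Em) has LHS [L M T^-1] vs RHS [L M T^-1] — still consistent.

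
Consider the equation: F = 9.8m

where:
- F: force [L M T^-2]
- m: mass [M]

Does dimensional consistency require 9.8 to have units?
Yes

F has dimensions [L M T^-2], while m alone has dimensions [M]. For the equation to balance, the factor 9.8 must carry dimensions [L T^-2] — it is a dimensional constant (a numerical value of a physical quantity with its units suppressed), not a pure number.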